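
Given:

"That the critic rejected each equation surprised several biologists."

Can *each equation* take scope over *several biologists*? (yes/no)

*each equation* occurs within the sentential subject *that the critic rejected each equation*.
Sentential subjects are islands: a quantifier inside the subject clause cannot raise over the matrix predicate.
There is no licit LF on which *each equation* c-commands *several biologists*.

No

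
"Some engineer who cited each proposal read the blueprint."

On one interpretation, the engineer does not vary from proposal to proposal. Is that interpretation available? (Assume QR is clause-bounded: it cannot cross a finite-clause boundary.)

That reading corresponds to *some engineer* > *each proposal*.
Surface scope (*some engineer* > *each proposal*) is always derivable; islands only block QR, not in-situ interpretation.

Yes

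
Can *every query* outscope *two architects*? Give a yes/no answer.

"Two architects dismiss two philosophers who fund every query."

*every query* is embedded in the relative clause *who fund every query* modifying *two philosophers*.
A relative clause is a scope island — quantifier raising cannot cross its boundary.
There is no licit LF on which *every query* c-commands *two architects*.

No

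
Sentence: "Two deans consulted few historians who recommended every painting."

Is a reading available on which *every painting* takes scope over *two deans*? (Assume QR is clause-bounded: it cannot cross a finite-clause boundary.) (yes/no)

No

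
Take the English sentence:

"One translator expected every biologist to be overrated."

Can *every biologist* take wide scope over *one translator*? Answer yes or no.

Yes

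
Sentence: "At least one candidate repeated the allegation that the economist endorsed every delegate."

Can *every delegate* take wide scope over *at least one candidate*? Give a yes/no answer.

No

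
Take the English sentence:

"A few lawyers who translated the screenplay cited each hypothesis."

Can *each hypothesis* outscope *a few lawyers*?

Yes

*each hypothesis* sits in the matrix clause, not in the relative clause on *a few lawyers*.
No island intervenes, so both surface and inverse scope are derivable.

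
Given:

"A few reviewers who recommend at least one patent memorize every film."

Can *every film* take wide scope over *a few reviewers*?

*every film* is a matrix argument; only *a few reviewers* is modified by the relative clause *who recommend at least one patent*, so the RC island is irrelevant to the target quantifier.
With no island boundary between them, the object can take inverse scope over the subject via ordinary QR within the clause.

Yes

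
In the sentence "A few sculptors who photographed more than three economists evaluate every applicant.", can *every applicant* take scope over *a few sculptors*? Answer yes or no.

Yes

*every applicant* is a matrix argument; only *a few sculptors* is modified by the relative clause *who photographed more than three economists*, so the RC island is irrelevant to the target quantifier.
With no island boundary between them, the object can take inverse scope over the subject via ordinary QR within the clause.
The sentence is scopally ambiguous between *a few sculptors* > *every applicant* and *every applicant* > *a few sculptors*.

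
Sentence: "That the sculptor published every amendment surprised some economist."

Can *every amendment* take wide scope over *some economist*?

No

*every amendment* is embedded in the sentential subject *that the sculptor published every amendment*.
Clausal subjects are scope islands; QR from inside the subject into the matrix is barred.
So *every amendment* cannot raise to a position above *some economist*.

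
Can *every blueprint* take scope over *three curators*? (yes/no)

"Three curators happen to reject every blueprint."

*every blueprint* is the object of the infinitival complement of a raising predicate; raising infinitives are transparent for QR, so the two DPs are in effect clausemates.
Clause-internal QR can adjoin the lower DP above the subject, yielding the inverse reading.
The sentence is scopally ambiguous between *three curators* > *every blueprint* and *every blueprint* > *three curators*.

Yes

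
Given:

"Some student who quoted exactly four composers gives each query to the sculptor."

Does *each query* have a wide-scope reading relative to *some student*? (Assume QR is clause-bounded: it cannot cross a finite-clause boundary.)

Yes

*each query* sits in the matrix clause, not in the relative clause on *some student*.
No island intervenes, so both surface and inverse scope are derivable.
So *each query* > *some student* is among the available readings.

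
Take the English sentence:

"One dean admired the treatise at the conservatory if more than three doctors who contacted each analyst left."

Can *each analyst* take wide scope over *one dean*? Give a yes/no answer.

No

*each analyst* sits inside the relative clause *who contacted each analyst*, which is itself inside the adjunct *if more than three doctors who contacted each analyst left*.
Nested islands: the RC island is itself inside an adjunct island, so wide scope is doubly excluded.
So *each analyst* cannot raise high enough to outscope *one dean*; only the surface ordering *one dean* > *each analyst* is available.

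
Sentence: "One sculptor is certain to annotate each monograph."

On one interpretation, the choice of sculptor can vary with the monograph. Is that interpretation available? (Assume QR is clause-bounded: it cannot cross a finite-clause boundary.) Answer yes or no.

This is the *each monograph* > *one sculptor* reading.
Raising constructions are monoclausal for scope purposes; *each monograph* is not separated from *one sculptor* by any island.
Clause-internal QR can adjoin the lower DP above the subject, yielding the inverse reading.
The sentence is scopally ambiguous between *one sculptor* > *each monograph* and *each monograph* > *one sculptor*.

Yes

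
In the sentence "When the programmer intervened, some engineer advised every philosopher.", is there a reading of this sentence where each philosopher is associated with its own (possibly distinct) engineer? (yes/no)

Yes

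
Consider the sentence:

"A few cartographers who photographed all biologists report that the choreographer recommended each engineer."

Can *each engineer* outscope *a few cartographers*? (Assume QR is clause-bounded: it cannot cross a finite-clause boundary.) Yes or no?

Structurally, *each engineer* is inside the finite complement clause *that the choreographer recommended each engineer*.
With QR restricted to its own tensed clause, the embedded quantifier cannot reach a matrix scope position.
So *each engineer* cannot raise high enough to outscope *a few cartographers*; only the surface ordering *a few cartographers* > *each engineer* is available.

No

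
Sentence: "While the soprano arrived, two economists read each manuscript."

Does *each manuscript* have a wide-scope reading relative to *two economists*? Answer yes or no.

Neither queried DP is inside the adjunct, so the adjunct-island constraint does not apply.
QR within a single clause is free, so the lower quantifier may take scope over the higher one.
Both orderings are possible: *two economists* > *each manuscript* and *each manuscript* > *two economists*.

Yes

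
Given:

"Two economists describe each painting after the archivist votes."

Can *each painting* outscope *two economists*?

Yes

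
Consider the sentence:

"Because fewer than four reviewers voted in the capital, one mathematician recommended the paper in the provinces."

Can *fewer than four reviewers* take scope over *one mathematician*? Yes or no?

*fewer than four reviewers* is embedded in the adjunct clause *because fewer than four reviewers voted in the capital*.
Adjuncts are opaque for quantifier raising; a quantifier in an adjunct stays inside it.
*fewer than four reviewers* is confined to the island and cannot take scope over *one mathematician*.

No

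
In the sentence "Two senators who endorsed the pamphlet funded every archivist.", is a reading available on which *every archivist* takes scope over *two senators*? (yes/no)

Yes

The RC *who endorsed the pamphlet* is an island, but *every archivist* is not inside it — it is the matrix object, a clausemate of *two senators*.
Since no island is crossed, the inverse ordering is licensed alongside surface scope.
Both orderings are possible: *two senators* > *every archivist* and *every archivist* > *two senators*.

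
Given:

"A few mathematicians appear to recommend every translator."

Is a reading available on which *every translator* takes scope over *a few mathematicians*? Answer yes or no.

Yes

Infinitival complements of raising predicates do not block QR; *every translator* and *a few mathematicians* are effectively clausemates.
QR within a single clause is free, so the lower quantifier may take scope over the higher one.
Both orderings are possible: *a few mathematicians* > *every translator* and *every translator* > *a few mathematicians*.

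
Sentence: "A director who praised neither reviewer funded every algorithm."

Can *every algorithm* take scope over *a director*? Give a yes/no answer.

Yes

The relative clause *who praised neither reviewer* modifies *a director*, but *every algorithm* is not inside that relative clause — it is an argument of the matrix verb.
With no island boundary between them, the object can take inverse scope over the subject via ordinary QR within the clause.
So *every algorithm* > *a director* is among the available readings.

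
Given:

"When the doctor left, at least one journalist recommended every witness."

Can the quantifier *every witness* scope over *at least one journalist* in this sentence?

Neither queried DP is inside the adjunct, so the adjunct-island constraint does not apply.
Nothing blocks QR of the lower DP to a position above the higher one, so inverse scope is available.

Yes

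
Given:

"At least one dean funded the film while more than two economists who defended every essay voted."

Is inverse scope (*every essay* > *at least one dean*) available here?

No

Structurally, *every essay* is inside the relative clause *who defended every essay*, which is itself inside the adjunct *while more than two economists who defended every essay voted*.
Nested islands: the RC island is itself inside an adjunct island, so wide scope is doubly excluded.
The inverse ordering *every essay* > *at least one dean* is therefore underivable.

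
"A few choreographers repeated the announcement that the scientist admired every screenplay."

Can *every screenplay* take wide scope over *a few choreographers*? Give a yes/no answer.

*every screenplay* occurs within the complex NP *the announcement that the scientist admired every screenplay*.
Since the clause is the complement of a nominal head, the CNPC blocks scope extraction.
*every screenplay* is confined to the island and cannot take scope over *a few choreographers*.

No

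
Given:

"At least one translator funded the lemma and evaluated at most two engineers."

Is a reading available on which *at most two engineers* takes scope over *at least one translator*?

No

*at most two engineers* sits inside one conjunct of the coordinate structure (*evaluated at most two engineers*).
The Coordinate Structure Constraint blocks movement (including QR) out of a single conjunct.
So *at most two engineers* cannot raise high enough to outscope *at least one translator*; only the surface ordering *at least one translator* > *at most two engineers* is available.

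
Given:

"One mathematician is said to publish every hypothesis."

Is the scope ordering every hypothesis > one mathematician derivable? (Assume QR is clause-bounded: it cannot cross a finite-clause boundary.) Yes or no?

Raising constructions are monoclausal for scope purposes; *every hypothesis* is not separated from *one mathematician* by any island.
With no island boundary between them, the object can take inverse scope over the subject via ordinary QR within the clause.

Yes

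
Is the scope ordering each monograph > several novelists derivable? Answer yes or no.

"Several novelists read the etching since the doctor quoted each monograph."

*each monograph* is embedded in the adjunct clause *since the doctor quoted each monograph*.
Scope out of an adjunct clause is unavailable: QR respects the adjunct-island constraint.
The inverse ordering *each monograph* > *several novelists* is therefore underivable.

No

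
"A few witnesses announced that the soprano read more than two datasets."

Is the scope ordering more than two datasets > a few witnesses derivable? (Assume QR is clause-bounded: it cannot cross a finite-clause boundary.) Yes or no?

*more than two datasets* sits inside the finite complement clause *that the soprano read more than two datasets*.
QR is clause-bounded, so the finite complement is a scope island for the embedded quantifier.
Hence only narrow scope for *more than two datasets* (under *a few witnesses*) survives.

No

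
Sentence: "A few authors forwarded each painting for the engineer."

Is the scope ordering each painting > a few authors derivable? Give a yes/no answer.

*each painting* and *a few authors* are in the same minimal clause.
QR within a single clause is free, so the lower quantifier may take scope over the higher one.
The sentence is scopally ambiguous between *a few authors* > *each painting* and *each painting* > *a few authors*.

Yes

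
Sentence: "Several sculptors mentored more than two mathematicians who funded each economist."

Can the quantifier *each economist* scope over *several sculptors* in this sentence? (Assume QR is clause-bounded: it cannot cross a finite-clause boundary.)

The DP *each economist* is contained in the relative clause *who funded each economist* modifying *more than two mathematicians*.
Quantifiers inside a relative clause are trapped there; the RC boundary blocks QR.
So *each economist* cannot raise high enough to outscope *several sculptors*; only the surface ordering *several sculptors* > *each economist* is available.

No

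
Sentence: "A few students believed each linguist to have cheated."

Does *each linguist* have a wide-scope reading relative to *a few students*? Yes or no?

*each linguist* is an ECM subject; ECM complements are not islands, and the embedded quantifier may take matrix scope.
QR within a single clause is free, so the lower quantifier may take scope over the higher one.
Both orderings are possible: *a few students* > *each linguist* and *each linguist* > *a few students*.

Yes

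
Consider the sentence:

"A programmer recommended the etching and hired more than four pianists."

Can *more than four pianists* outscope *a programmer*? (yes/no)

*more than four pianists* sits inside one conjunct of the coordinate structure (*hired more than four pianists*).
A quantifier cannot raise out of one conjunct of a coordination across the whole coordinate structure — the CSC applies to QR.
So *more than four pianists* cannot raise high enough to outscope *a programmer*; only the surface ordering *a programmer* > *more than four pianists* is available.
(Only the surface reading survives: one fixed programmer with respect to all the relevant pianists.)

No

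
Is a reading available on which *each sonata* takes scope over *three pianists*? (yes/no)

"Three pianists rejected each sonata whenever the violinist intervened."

Yes

Although there is an adjunct clause, *each sonata* is in the main clause, not inside the adjunct.
With no island boundary between them, the object can take inverse scope over the subject via ordinary QR within the clause.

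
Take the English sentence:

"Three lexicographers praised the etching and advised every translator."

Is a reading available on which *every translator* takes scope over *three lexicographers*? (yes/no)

No

The DP *every translator* is contained in one conjunct of the coordinate structure (*advised every translator*).
A quantifier cannot raise out of one conjunct of a coordination across the whole coordinate structure — the CSC applies to QR.
There is no licit LF on which *every translator* c-commands *three lexicographers*.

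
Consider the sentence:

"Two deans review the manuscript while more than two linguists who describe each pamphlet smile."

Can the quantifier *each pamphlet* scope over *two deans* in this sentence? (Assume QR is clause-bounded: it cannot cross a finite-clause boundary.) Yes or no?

No

*each pamphlet* is embedded in the relative clause *who describe each pamphlet*, which is itself inside the adjunct *while more than two linguists who describe each pamphlet smile*.
Both the relative clause and the enclosing adjunct are scope islands; QR cannot cross either.
So the wide-scope reading for *each pamphlet* is blocked.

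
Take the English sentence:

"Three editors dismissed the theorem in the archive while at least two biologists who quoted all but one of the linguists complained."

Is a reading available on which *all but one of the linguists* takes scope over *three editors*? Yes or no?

The DP *all but one of the linguists* is contained in the relative clause *who quoted all but one of the linguists*, which is itself inside the adjunct *while at least two biologists who quoted all but one of the linguists complained*.
Even if one barrier were somehow void, the other would still block QR.
So the wide-scope reading for *all but one of the linguists* is blocked.

No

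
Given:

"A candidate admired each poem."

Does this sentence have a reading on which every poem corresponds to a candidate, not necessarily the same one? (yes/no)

Yes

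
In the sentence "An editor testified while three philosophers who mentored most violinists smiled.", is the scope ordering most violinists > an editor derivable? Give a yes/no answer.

No

The DP *most violinists* is contained in the relative clause *who mentored most violinists*, which is itself inside the adjunct *while three philosophers who mentored most violinists smiled*.
Nested islands: the RC island is itself inside an adjunct island, so wide scope is doubly excluded.
So *most violinists* cannot raise to a position above *an editor*.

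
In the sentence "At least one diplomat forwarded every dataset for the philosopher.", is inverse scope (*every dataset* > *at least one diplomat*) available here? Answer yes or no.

Yes

*at least one diplomat* and *every dataset* are co-arguments of the matrix verb, with nothing but a clause-internal boundary between them.
Nothing blocks QR of the lower DP to a position above the higher one, so inverse scope is available.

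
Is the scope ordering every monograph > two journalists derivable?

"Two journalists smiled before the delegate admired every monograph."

*every monograph* is embedded in the adjunct clause *before the delegate admired every monograph*.
Scope out of an adjunct clause is unavailable: QR respects the adjunct-island constraint.
The inverse ordering *every monograph* > *two journalists* is therefore underivable.

No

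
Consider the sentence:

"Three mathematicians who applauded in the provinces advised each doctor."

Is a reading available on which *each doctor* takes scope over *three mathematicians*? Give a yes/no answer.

The relative clause *who applauded in the provinces* modifies *three mathematicians*, but *each doctor* is not inside that relative clause — it is an argument of the matrix verb.
Nothing blocks QR of the lower DP to a position above the higher one, so inverse scope is available.
The sentence is scopally ambiguous between *three mathematicians* > *each doctor* and *each doctor* > *three mathematicians*.

Yes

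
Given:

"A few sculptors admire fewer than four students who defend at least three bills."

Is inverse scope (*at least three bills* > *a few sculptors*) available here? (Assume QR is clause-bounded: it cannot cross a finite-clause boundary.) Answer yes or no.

*at least three bills* occurs within the relative clause *who defend at least three bills* modifying *fewer than four students*.
QR out of a relative clause is ruled out by the relative-clause island constraint.
Hence only narrow scope for *at least three bills* (under *a few sculptors*) survives.

No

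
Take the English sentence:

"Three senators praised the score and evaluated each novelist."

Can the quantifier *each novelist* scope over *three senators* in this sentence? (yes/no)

No

Structurally, *each novelist* is inside one conjunct of the coordinate structure (*evaluated each novelist*).
Asymmetric QR out of one conjunct violates the Coordinate Structure Constraint.
So *each novelist* cannot raise high enough to outscope *three senators*; only the surface ordering *three senators* > *each novelist* is available.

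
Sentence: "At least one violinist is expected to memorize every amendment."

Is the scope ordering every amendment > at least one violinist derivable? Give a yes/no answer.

The matrix predicate is a raising verb, whose infinitival complement is not a scope island — *every amendment* can QR into the matrix clause.
Clause-internal QR can adjoin the lower DP above the subject, yielding the inverse reading.

Yes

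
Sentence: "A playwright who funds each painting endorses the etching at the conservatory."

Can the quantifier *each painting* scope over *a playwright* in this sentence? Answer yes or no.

No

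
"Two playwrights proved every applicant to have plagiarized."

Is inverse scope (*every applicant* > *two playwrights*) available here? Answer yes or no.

Yes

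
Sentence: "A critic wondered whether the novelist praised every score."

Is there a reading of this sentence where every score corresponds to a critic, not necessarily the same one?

No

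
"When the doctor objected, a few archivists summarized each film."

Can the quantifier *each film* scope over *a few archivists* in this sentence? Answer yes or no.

The adjunct clause does not contain *each film*, which is the matrix object.
Nothing blocks QR of the lower DP to a position above the higher one, so inverse scope is available.
So *each film* > *a few archivists* is among the available readings.

Yes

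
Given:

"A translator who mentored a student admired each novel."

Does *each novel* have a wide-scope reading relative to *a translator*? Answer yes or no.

Yes

The relative clause *who mentored a student* modifies *a translator*, but *each novel* is not inside that relative clause — it is an argument of the matrix verb.
No island intervenes, so both surface and inverse scope are derivable.
So *each novel* > *a translator* is among the available readings.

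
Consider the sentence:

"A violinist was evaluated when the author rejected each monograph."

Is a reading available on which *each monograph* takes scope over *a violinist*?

*each monograph* sits inside the adjunct clause *when the author rejected each monograph*.
Adverbial clauses are not L-marked, so they are barriers for QR — the quantifier cannot escape the adjunct.
Hence only narrow scope for *each monograph* (under *a violinist*) survives.
(Only the surface reading survives: one fixed violinist with respect to all the relevant monographs.)

No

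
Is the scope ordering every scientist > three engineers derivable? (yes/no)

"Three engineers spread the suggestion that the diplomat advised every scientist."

*every scientist* sits inside the complex NP *the suggestion that the diplomat advised every scientist*.
Noun-complement clauses are scope islands (the Complex NP Constraint): a quantifier inside one cannot scope into the matrix.
The inverse ordering *every scientist* > *three engineers* is therefore underivable.

No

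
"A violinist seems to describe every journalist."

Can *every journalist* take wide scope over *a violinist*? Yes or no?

Yes

Raising constructions are monoclausal for scope purposes; *every journalist* is not separated from *a violinist* by any island.
Ordinary QR to a clause-peripheral position gives the wide-scope LF for the lower DP.
The sentence is scopally ambiguous between *a violinist* > *every journalist* and *every journalist* > *a violinist*.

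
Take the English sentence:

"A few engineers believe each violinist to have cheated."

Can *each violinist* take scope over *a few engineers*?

The ECM infinitive is scope-transparent — *each violinist* is free to raise above *a few engineers*.
Since no island is crossed, the inverse ordering is licensed alongside surface scope.
The sentence is scopally ambiguous between *a few engineers* > *each violinist* and *each violinist* > *a few engineers*.

Yes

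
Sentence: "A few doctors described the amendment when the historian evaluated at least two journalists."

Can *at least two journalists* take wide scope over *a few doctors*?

The target quantifier *at least two journalists* is part of the adjunct clause *when the historian evaluated at least two journalists*.
Adjuncts are opaque for quantifier raising; a quantifier in an adjunct stays inside it.
So *at least two journalists* cannot raise to a position above *a few doctors*.

No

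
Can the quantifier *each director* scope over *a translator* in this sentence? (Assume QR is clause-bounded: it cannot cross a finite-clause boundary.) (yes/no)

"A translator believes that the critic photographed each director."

*each director* sits inside the finite complement clause *that the critic photographed each director*.
Finite CP is the ceiling for QR here, by assumption.
Hence only narrow scope for *each director* (under *a translator*) survives.
(Only the surface reading survives: one fixed translator with respect to all the relevant directors.)

No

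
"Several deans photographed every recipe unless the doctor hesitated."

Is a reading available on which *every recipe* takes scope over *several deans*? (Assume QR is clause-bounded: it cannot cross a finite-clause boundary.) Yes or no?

Although there is an adjunct clause, *every recipe* is in the main clause, not inside the adjunct.
QR within a single clause is free, so the lower quantifier may take scope over the higher one.

Yes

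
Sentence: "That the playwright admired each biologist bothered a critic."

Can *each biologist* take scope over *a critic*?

The target quantifier *each biologist* is part of the sentential subject *that the playwright admired each biologist*.
Subjects — clausal subjects included — are islands for extraction, and QR is no exception.
There is no licit LF on which *each biologist* c-commands *a critic*.

No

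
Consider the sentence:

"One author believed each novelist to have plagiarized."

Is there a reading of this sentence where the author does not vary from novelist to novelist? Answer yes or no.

Yes

The paraphrase describes the scope ordering *one author* > *each novelist*.
Nothing needs to raise for *one author* > *each novelist*, so no island constraint is at stake.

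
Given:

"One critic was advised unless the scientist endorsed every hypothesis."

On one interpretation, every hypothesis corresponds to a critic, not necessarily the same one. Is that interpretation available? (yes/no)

No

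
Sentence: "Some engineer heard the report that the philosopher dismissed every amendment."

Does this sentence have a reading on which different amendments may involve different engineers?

No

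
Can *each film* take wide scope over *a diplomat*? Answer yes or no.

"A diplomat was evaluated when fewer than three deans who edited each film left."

No

*each film* occurs within the relative clause *who edited each film*, which is itself inside the adjunct *when fewer than three deans who edited each film left*.
Both the relative clause and the enclosing adjunct are scope islands; QR cannot cross either.
The inverse ordering *each film* > *a diplomat* is therefore underivable.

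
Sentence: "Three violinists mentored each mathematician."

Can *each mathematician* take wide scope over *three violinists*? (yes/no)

Yes

*three violinists* and *each mathematician* are co-arguments of the matrix verb, with nothing but a clause-internal boundary between them.
Since no island is crossed, the inverse ordering is licensed alongside surface scope.
The sentence is scopally ambiguous between *three violinists* > *each mathematician* and *each mathematician* > *three violinists*.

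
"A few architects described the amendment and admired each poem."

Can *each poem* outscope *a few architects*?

No

*each poem* sits inside one conjunct of the coordinate structure (*admired each poem*).
The Coordinate Structure Constraint blocks movement (including QR) out of a single conjunct.
So *each poem* cannot raise to a position above *a few architects*.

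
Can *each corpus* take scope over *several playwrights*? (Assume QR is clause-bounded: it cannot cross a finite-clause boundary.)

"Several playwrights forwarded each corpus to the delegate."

Yes

Both DPs are arguments of the same predicate; there is no clause or island boundary between them.
Nothing blocks QR of the lower DP to a position above the higher one, so inverse scope is available.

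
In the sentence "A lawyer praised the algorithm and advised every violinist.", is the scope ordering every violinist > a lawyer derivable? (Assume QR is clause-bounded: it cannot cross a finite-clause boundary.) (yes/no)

The target quantifier *every violinist* is part of one conjunct of the coordinate structure (*advised every violinist*).
Coordinate structures are islands for non-across-the-board movement, QR included.
So *every violinist* cannot raise to a position above *a lawyer*.

No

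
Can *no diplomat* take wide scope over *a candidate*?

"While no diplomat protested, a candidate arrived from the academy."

The target quantifier *no diplomat* is part of the adjunct clause *while no diplomat protested*.
The adjunct-island constraint bars QR out of an adverbial clause.
So *no diplomat* cannot raise to a position above *a candidate*.

No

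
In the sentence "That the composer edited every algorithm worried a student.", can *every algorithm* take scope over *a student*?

*every algorithm* sits inside the sentential subject *that the composer edited every algorithm*.
Clausal subjects are scope islands; QR from inside the subject into the matrix is barred.
So *every algorithm* cannot raise to a position above *a student*.

No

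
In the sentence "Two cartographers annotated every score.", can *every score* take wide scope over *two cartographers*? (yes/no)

Yes

*two cartographers* and *every score* are co-arguments of the matrix verb, with nothing but a clause-internal boundary between them.
With no island boundary between them, the object can take inverse scope over the subject via ordinary QR within the clause.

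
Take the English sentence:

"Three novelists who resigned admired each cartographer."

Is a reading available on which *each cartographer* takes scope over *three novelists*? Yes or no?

Although the sentence contains a relative clause (*who resigned*), *each cartographer* is outside it, in the matrix VP.
With no island boundary between them, the object can take inverse scope over the subject via ordinary QR within the clause.

Yes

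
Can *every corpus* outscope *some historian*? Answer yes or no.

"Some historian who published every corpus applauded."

The DP *every corpus* is contained in the relative clause *who published every corpus*.
The relative clause forms an island for QR, so the quantifier is confined to the head noun's restrictor.
Hence only narrow scope for *every corpus* (under *some historian*) survives.
(Only the surface reading survives: one fixed historian with respect to all the relevant corpora.)

No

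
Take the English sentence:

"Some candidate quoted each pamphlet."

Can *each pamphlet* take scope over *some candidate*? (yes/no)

*some candidate* and *each pamphlet* are co-arguments of the matrix verb, with nothing but a clause-internal boundary between them.
Ordinary QR to a clause-peripheral position gives the wide-scope LF for the lower DP.

Yes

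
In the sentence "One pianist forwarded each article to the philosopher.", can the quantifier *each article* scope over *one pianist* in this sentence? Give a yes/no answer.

Yes

*each article* is the matrix object and *one pianist* the matrix subject; the two are clausemates.
QR within a single clause is free, so the lower quantifier may take scope over the higher one.
So *each article* > *one pianist* is among the available readings.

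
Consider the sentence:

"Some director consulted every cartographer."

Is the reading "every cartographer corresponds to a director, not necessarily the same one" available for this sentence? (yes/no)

Yes

The described interpretation is the *every cartographer* > *some director* scoping.
*every cartographer* is the matrix object and *some director* the matrix subject; the two are clausemates.
QR within a single clause is free, so the lower quantifier may take scope over the higher one.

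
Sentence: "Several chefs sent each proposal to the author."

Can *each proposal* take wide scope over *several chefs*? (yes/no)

Yes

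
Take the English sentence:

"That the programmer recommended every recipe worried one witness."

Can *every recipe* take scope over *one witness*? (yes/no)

No

Structurally, *every recipe* is inside the sentential subject *that the programmer recommended every recipe*.
Sentential subjects are islands: a quantifier inside the subject clause cannot raise over the matrix predicate.
There is no licit LF on which *every recipe* c-commands *one witness*.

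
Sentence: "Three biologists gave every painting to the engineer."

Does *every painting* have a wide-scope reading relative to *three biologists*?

Both DPs are arguments of the same predicate; there is no clause or island boundary between them.
No island intervenes, so both surface and inverse scope are derivable.
Both orderings are possible: *three biologists* > *every painting* and *every painting* > *three biologists*.

Yes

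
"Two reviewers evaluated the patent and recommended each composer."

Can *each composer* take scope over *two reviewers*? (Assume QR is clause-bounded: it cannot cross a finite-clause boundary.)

No

The target quantifier *each composer* is part of one conjunct of the coordinate structure (*recommended each composer*).
QR out of a conjunct would have to apply non-ATB, which the CSC forbids.
The inverse ordering *each composer* > *two reviewers* is therefore underivable.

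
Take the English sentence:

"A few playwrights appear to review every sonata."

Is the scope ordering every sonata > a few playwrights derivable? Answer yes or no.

Yes

Raising constructions are monoclausal for scope purposes; *every sonata* is not separated from *a few playwrights* by any island.
QR within a single clause is free, so the lower quantifier may take scope over the higher one.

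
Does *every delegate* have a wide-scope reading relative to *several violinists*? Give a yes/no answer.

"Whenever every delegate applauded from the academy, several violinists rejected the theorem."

Structurally, *every delegate* is inside the adjunct clause *whenever every delegate applauded from the academy*.
Adverbial clauses are not L-marked, so they are barriers for QR — the quantifier cannot escape the adjunct.
So *every delegate* cannot raise to a position above *several violinists*.

No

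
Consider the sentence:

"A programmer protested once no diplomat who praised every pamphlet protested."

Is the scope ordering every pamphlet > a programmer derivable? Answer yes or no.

No

The target quantifier *every pamphlet* is part of the relative clause *who praised every pamphlet*, which is itself inside the adjunct *once no diplomat who praised every pamphlet protested*.
Even if one barrier were somehow void, the other would still block QR.
Hence only narrow scope for *every pamphlet* (under *a programmer*) survives.
(Only the surface reading survives: one fixed programmer with respect to all the relevant pamphlets.)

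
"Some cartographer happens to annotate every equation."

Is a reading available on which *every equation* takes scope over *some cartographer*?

Yes

The matrix predicate is a raising verb, whose infinitival complement is not a scope island — *every equation* can QR into the matrix clause.
QR within a single clause is free, so the lower quantifier may take scope over the higher one.
The sentence is scopally ambiguous between *some cartographer* > *every equation* and *every equation* > *some cartographer*.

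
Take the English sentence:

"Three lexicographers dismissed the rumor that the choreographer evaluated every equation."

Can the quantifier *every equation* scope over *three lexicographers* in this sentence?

Structurally, *every equation* is inside the complex NP *the rumor that the choreographer evaluated every equation*.
The complex NP is opaque for QR — the quantifier is frozen inside the noun's complement.
Hence only narrow scope for *every equation* (under *three lexicographers*) survives.

No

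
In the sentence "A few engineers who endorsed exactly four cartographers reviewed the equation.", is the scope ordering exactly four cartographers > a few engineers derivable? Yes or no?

No

Structurally, *exactly four cartographers* is inside the relative clause *who endorsed exactly four cartographers*.
Relative clauses are scope islands: a quantifier cannot QR out of a relative clause to take scope in the matrix clause.
So *exactly four cartographers* cannot raise to a position above *a few engineers*.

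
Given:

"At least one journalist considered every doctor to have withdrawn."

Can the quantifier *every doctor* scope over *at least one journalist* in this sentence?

*every doctor* is an ECM subject; ECM complements are not islands, and the embedded quantifier may take matrix scope.
Nothing blocks QR of the lower DP to a position above the higher one, so inverse scope is available.

Yes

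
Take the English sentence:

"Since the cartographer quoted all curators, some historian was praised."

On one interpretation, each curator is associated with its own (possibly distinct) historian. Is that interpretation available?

No

This is the *all curators* > *some historian* reading.
*all curators* occurs within the adjunct clause *since the cartographer quoted all curators*.
Adjuncts are opaque for quantifier raising; a quantifier in an adjunct stays inside it.
There is no licit LF on which *all curators* c-commands *some historian*.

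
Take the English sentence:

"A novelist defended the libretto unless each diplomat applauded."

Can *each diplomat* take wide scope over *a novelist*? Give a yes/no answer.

No

The DP *each diplomat* is contained in the adjunct clause *unless each diplomat applauded*.
Adjuncts are opaque for quantifier raising; a quantifier in an adjunct stays inside it.
There is no licit LF on which *each diplomat* c-commands *a novelist*.
(Only the surface reading survives: one fixed novelist with respect to all the relevant diplomats.)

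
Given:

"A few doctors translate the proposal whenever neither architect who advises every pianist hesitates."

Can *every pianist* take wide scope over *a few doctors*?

No

The DP *every pianist* is contained in the relative clause *who advises every pianist*, which is itself inside the adjunct *whenever neither architect who advises every pianist hesitates*.
Even if one barrier were somehow void, the other would still block QR.
Hence only narrow scope for *every pianist* (under *a few doctors*) survives.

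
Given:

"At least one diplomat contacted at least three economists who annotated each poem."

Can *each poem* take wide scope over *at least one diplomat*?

No

Structurally, *each poem* is inside the relative clause *who annotated each poem* modifying *at least three economists*.
A relative clause is a scope island — quantifier raising cannot cross its boundary.
Hence only narrow scope for *each poem* (under *at least one diplomat*) survives.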